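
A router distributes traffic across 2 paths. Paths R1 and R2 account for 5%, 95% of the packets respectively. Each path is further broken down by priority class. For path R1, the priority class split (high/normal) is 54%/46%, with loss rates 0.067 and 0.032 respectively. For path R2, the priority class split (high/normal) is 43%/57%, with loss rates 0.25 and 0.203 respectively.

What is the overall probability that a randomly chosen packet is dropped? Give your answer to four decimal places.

0.2146

P(L|R1) = 0.54·0.067 + 0.46·0.032 = 0.03618 + 0.01472 = 0.0509
P(L|R2) = 0.43·0.25 + 0.57·0.203 = 0.1075 + 0.11571 = 0.22321
Then overall,
P(L) = 0.05·0.0509 + 0.95·0.22321
      = 0.002545 + 0.2120495 = 0.2145945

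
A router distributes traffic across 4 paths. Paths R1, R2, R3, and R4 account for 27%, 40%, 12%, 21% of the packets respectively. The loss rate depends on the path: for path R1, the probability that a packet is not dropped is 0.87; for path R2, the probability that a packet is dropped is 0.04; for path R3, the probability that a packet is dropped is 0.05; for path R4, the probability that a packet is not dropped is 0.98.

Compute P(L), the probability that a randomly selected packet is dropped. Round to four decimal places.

P(L|R1) = 1 − 0.87 = 0.13.
P(L|R4) = 1 − 0.98 = 0.02.
P(L) = P(L|R1)·P(R1) + P(L|R2)·P(R2) + P(L|R3)·P(R3) + P(L|R4)·P(R4)
      = 0.13·0.27 + 0.04·0.4 + 0.05·0.12 + 0.02·0.21
      = 0.0351 + 0.016 + 0.006 + 0.0042 = 0.0613

0.0613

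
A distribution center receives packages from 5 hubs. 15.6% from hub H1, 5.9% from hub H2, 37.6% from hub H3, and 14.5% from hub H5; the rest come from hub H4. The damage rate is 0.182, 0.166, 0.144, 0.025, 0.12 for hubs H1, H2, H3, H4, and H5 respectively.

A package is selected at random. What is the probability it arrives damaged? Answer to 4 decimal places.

P(H4) = 1 − (0.156 + 0.059 + 0.376 + 0.145) = 0.264.
P(D) = P(D|H1)·P(H1) + P(D|H2)·P(H2) + P(D|H3)·P(H3) + P(D|H4)·P(H4) + P(D|H5)·P(H5)
      = 0.182·0.156 + 0.166·0.059 + 0.144·0.376 + 0.025·0.264 + 0.12·0.145
      = 0.028392 + 0.009794 + 0.054144 + 0.0066 + 0.0174 = 0.11633

0.1163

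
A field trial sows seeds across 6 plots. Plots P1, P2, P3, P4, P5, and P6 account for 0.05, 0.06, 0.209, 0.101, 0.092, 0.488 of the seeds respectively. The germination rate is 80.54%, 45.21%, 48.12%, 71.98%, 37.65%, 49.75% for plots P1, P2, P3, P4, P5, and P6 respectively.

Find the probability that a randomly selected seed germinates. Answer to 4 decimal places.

P(G) = P(G|P1)·P(P1) + P(G|P2)·P(P2) + P(G|P3)·P(P3) + P(G|P4)·P(P4) + P(G|P5)·P(P5) + P(G|P6)·P(P6)
      = 0.8054·0.05 + 0.4521·0.06 + 0.4812·0.209 + 0.7198·0.101 + 0.3765·0.092 + 0.4975·0.488
      = 0.04027 + 0.027126 + 0.1005708 + 0.0726998 + 0.034638 + 0.24278 = 0.5180846

P(G) ≈ 0.5181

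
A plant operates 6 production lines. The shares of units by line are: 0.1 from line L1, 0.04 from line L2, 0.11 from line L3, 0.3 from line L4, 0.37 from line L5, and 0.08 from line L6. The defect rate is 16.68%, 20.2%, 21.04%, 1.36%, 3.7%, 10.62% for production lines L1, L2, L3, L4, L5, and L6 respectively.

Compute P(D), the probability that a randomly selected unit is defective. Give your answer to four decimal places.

By the law of total probability,
P(D) = P(D|L1)·P(L1) + P(D|L2)·P(L2) + P(D|L3)·P(L3) + P(D|L4)·P(L4) + P(D|L5)·P(L5) + P(D|L6)·P(L6)
      = 0.1668·0.1 + 0.202·0.04 + 0.2104·0.11 + 0.0136·0.3 + 0.037·0.37 + 0.1062·0.08
      = 0.01668 + 0.00808 + 0.023144 + 0.00408 + 0.01369 + 0.008496 = 0.07417

P(D) ≈ 0.0742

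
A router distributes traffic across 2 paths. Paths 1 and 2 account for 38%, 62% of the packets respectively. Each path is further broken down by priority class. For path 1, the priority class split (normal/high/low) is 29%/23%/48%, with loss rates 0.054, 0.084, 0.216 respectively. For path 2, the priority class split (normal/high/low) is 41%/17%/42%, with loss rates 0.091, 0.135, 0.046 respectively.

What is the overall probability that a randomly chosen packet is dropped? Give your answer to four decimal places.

P(L|1) = 0.29·0.054 + 0.23·0.084 + 0.48·0.216 = 0.01566 + 0.01932 + 0.10368 = 0.13866
P(L|2) = 0.41·0.091 + 0.17·0.135 + 0.42·0.046 = 0.03731 + 0.02295 + 0.01932 = 0.07958
Then overall,
P(L) = 0.38·0.13866 + 0.62·0.07958
      = 0.0526908 + 0.0493396 = 0.1020304

P(L) ≈ 0.1020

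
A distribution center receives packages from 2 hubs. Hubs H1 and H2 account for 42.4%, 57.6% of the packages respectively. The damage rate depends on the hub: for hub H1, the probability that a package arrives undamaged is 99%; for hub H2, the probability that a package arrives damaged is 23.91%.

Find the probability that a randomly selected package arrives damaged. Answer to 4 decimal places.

0.1420

P(D|H1) = 1 − 0.99 = 0.01.
P(D) = P(D|H1)·P(H1) + P(D|H2)·P(H2)
      = 0.01·0.424 + 0.2391·0.576
      = 0.00424 + 0.1377216 = 0.1419616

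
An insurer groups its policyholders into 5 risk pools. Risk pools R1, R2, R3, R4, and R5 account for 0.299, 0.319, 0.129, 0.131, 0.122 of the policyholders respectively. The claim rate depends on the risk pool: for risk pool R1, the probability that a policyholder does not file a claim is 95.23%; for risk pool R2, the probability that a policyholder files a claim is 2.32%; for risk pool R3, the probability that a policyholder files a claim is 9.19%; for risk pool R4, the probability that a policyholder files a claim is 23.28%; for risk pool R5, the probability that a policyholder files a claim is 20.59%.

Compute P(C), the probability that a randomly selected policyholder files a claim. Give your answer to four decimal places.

P(C|R1) = 1 − 0.9523 = 0.0477.
P(C) = P(C|R1)·P(R1) + P(C|R2)·P(R2) + P(C|R3)·P(R3) + P(C|R4)·P(R4) + P(C|R5)·P(R5)
      = 0.0477·0.299 + 0.0232·0.319 + 0.0919·0.129 + 0.2328·0.131 + 0.2059·0.122
      = 0.0142623 + 0.0074008 + 0.0118551 + 0.0304968 + 0.0251198 = 0.0891348

0.0891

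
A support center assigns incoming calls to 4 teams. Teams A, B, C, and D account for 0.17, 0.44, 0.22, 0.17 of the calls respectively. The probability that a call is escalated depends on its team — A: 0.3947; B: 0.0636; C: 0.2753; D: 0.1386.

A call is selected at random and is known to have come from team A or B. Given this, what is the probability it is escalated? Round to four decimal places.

Let S = {A, B}.
P(S) = 0.17 + 0.44 = 0.61.
P(E ∩ S) = 0.3947·0.17 + 0.0636·0.44 = 0.067099 + 0.027984 = 0.095083.
P(E | S) = 0.095083 / 0.61 = 0.155874…

P(E|S) ≈ 0.1559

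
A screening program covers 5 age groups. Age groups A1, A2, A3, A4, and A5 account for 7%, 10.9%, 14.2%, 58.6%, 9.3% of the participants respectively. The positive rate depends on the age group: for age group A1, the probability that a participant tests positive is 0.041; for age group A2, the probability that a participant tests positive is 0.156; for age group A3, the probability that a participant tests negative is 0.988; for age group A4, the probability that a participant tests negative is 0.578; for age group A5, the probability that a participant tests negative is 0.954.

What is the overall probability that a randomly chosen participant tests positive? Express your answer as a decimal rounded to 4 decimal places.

P(T|A3) = 1 − 0.988 = 0.012.
P(T|A4) = 1 − 0.578 = 0.422.
P(T|A5) = 1 − 0.954 = 0.046.
P(T) = P(T|A1)·P(A1) + P(T|A2)·P(A2) + P(T|A3)·P(A3) + P(T|A4)·P(A4) + P(T|A5)·P(A5)
      = 0.041·0.07 + 0.156·0.109 + 0.012·0.142 + 0.422·0.586 + 0.046·0.093
      = 0.00287 + 0.017004 + 0.001704 + 0.247292 + 0.004278 = 0.273148

0.2731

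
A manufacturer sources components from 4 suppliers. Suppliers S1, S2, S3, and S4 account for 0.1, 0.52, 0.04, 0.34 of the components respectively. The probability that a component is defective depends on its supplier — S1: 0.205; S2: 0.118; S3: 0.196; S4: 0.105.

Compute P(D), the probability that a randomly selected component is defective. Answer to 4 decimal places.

0.1254

Using total probability over the partition,
P(D) = P(D|S1)·P(S1) + P(D|S2)·P(S2) + P(D|S3)·P(S3) + P(D|S4)·P(S4)
      = 0.205·0.1 + 0.118·0.52 + 0.196·0.04 + 0.105·0.34
      = 0.0205 + 0.06136 + 0.00784 + 0.0357 = 0.1254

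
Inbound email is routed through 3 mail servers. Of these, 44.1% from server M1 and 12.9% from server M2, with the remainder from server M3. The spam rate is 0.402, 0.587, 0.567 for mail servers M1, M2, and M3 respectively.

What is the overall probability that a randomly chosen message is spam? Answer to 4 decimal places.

P(S) ≈ 0.4968

P(M3) = 1 − (0.441 + 0.129) = 0.43.
P(S) = P(S|M1)·P(M1) + P(S|M2)·P(M2) + P(S|M3)·P(M3)
      = 0.402·0.441 + 0.587·0.129 + 0.567·0.43
      = 0.177282 + 0.075723 + 0.24381 = 0.496815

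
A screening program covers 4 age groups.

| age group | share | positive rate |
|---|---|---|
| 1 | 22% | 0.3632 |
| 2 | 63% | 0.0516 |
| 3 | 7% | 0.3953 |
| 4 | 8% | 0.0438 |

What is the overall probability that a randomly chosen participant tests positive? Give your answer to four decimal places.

P(T) = P(T|1)·P(1) + P(T|2)·P(2) + P(T|3)·P(3) + P(T|4)·P(4)
      = 0.3632·0.22 + 0.0516·0.63 + 0.3953·0.07 + 0.0438·0.08
      = 0.079904 + 0.032508 + 0.027671 + 0.003504 = 0.143587

P(T) ≈ 0.1436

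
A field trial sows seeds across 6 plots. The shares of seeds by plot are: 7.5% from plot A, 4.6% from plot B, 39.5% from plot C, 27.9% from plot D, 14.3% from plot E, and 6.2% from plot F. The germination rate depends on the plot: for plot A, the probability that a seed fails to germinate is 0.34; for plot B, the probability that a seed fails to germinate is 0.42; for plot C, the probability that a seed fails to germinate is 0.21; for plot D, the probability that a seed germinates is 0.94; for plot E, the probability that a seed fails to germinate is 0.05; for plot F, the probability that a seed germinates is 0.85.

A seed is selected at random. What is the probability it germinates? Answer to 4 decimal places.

P(G|A) = 1 − 0.34 = 0.66.
P(G|B) = 1 − 0.42 = 0.58.
P(G|C) = 1 − 0.21 = 0.79.
P(G|E) = 1 − 0.05 = 0.95.
Summing over the partition,
P(G) = P(G|A)·P(A) + P(G|B)·P(B) + P(G|C)·P(C) + P(G|D)·P(D) + P(G|E)·P(E) + P(G|F)·P(F)
      = 0.66·0.075 + 0.58·0.046 + 0.79·0.395 + 0.94·0.279 + 0.95·0.143 + 0.85·0.062
      = 0.0495 + 0.02668 + 0.31205 + 0.26226 + 0.13585 + 0.0527 = 0.83904

P(G) ≈ 0.8390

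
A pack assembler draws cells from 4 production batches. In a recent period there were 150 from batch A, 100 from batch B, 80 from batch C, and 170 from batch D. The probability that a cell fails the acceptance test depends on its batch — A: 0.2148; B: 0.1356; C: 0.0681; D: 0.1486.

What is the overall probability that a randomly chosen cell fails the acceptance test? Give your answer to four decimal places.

Total: 150 + 100 + 80 + 170 = 500.
P(A) = 150/500 = 0.3. P(B) = 100/500 = 0.2. P(C) = 80/500 = 0.16. P(D) = 170/500 = 0.34.
By the law of total probability,
P(F) = P(F|A)·P(A) + P(F|B)·P(B) + P(F|C)·P(C) + P(F|D)·P(D)
      = 0.2148·0.3 + 0.1356·0.2 + 0.0681·0.16 + 0.1486·0.34
      = 0.06444 + 0.02712 + 0.010896 + 0.050524 = 0.15298

0.1530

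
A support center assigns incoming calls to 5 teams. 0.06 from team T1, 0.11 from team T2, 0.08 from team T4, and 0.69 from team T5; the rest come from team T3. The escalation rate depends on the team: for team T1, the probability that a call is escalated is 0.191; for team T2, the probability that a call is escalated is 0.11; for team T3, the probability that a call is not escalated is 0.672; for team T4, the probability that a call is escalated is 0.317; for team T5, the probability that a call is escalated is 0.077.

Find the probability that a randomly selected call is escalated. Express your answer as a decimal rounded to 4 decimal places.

0.1217

P(T3) = 1 − (0.06 + 0.11 + 0.08 + 0.69) = 0.06.
P(E|T3) = 1 − 0.672 = 0.328.
P(E) = P(E|T1)·P(T1) + P(E|T2)·P(T2) + P(E|T3)·P(T3) + P(E|T4)·P(T4) + P(E|T5)·P(T5)
      = 0.191·0.06 + 0.11·0.11 + 0.328·0.06 + 0.317·0.08 + 0.077·0.69
      = 0.01146 + 0.0121 + 0.01968 + 0.02536 + 0.05313 = 0.12173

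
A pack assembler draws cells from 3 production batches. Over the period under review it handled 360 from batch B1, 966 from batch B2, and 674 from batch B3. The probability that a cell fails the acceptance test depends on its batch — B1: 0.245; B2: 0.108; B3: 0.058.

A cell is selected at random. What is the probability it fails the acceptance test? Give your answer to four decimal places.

P(F) ≈ 0.1158

Total: 360 + 966 + 674 = 2000.
P(B1) = 360/2000 = 0.18. P(B2) = 966/2000 = 0.483. P(B3) = 674/2000 = 0.337.
By the law of total probability,
P(F) = P(F|B1)·P(B1) + P(F|B2)·P(B2) + P(F|B3)·P(B3)
      = 0.245·0.18 + 0.108·0.483 + 0.058·0.337
      = 0.0441 + 0.052164 + 0.019546 = 0.11581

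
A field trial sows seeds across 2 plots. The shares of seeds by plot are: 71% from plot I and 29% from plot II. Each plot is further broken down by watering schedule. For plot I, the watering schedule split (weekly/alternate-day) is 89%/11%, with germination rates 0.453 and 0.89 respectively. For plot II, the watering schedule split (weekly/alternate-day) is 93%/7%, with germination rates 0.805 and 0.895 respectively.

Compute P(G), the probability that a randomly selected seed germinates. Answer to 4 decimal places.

0.5910

P(G|I) = 0.89·0.453 + 0.11·0.89 = 0.40317 + 0.0979 = 0.50107
P(G|II) = 0.93·0.805 + 0.07·0.895 = 0.74865 + 0.06265 = 0.8113
By total probability over the outer partition,
P(G) = 0.71·0.50107 + 0.29·0.8113
      = 0.3557597 + 0.235277 = 0.5910367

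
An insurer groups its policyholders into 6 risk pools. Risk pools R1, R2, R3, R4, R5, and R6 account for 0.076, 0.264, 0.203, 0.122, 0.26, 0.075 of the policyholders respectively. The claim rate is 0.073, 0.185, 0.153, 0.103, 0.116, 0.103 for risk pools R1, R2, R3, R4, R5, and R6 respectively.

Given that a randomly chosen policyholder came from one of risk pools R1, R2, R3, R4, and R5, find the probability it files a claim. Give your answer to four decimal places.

P(C|S) ≈ 0.1386

Let S = {R1, R2, R3, R4, R5}.
P(S) = 0.076 + 0.264 + 0.203 + 0.122 + 0.26 = 0.925.
P(C ∩ S) = 0.073·0.076 + 0.185·0.264 + 0.153·0.203 + 0.103·0.122 + 0.116·0.26 = 0.005548 + 0.04884 + 0.031059 + 0.012566 + 0.03016 = 0.128173.
P(C | S) = 0.128173 / 0.925 = 0.138565…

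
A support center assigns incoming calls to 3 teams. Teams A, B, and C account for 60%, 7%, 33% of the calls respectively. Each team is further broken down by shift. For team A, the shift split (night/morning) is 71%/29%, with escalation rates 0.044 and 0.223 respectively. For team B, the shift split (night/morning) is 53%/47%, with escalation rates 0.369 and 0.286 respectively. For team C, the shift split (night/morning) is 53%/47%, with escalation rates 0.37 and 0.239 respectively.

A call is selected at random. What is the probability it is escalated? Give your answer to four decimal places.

P(E|A) = 0.71·0.044 + 0.29·0.223 = 0.03124 + 0.06467 = 0.09591
P(E|B) = 0.53·0.369 + 0.47·0.286 = 0.19557 + 0.13442 = 0.32999
P(E|C) = 0.53·0.37 + 0.47·0.239 = 0.1961 + 0.11233 = 0.30843
By total probability over the outer partition,
P(E) = 0.6·0.09591 + 0.07·0.32999 + 0.33·0.30843
      = 0.057546 + 0.0230993 + 0.1017819 = 0.1824272

0.1824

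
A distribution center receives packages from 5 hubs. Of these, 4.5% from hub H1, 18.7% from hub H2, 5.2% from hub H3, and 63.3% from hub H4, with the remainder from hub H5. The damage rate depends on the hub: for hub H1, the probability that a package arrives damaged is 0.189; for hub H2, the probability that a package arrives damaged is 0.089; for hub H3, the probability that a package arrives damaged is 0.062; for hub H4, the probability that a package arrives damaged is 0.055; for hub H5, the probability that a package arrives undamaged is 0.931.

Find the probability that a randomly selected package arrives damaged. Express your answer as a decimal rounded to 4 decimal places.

0.0689

P(H5) = 1 − (0.045 + 0.187 + 0.052 + 0.633) = 0.083.
P(D|H5) = 1 − 0.931 = 0.069.
P(D) = P(D|H1)·P(H1) + P(D|H2)·P(H2) + P(D|H3)·P(H3) + P(D|H4)·P(H4) + P(D|H5)·P(H5)
      = 0.189·0.045 + 0.089·0.187 + 0.062·0.052 + 0.055·0.633 + 0.069·0.083
      = 0.008505 + 0.016643 + 0.003224 + 0.034815 + 0.005727 = 0.068914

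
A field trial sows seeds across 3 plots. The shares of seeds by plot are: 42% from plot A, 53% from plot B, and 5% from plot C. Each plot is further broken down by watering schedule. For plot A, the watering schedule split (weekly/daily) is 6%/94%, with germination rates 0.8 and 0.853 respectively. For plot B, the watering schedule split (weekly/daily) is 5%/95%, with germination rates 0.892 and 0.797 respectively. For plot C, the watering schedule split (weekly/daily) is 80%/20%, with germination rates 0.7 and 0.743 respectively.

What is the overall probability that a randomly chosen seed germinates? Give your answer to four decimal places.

P(G|A) = 0.06·0.8 + 0.94·0.853 = 0.048 + 0.80182 = 0.84982
P(G|B) = 0.05·0.892 + 0.95·0.797 = 0.0446 + 0.75715 = 0.80175
P(G|C) = 0.8·0.7 + 0.2·0.743 = 0.56 + 0.1486 = 0.7086
Then overall,
P(G) = 0.42·0.84982 + 0.53·0.80175 + 0.05·0.7086
      = 0.3569244 + 0.4249275 + 0.03543 = 0.8172819

P(G) ≈ 0.8173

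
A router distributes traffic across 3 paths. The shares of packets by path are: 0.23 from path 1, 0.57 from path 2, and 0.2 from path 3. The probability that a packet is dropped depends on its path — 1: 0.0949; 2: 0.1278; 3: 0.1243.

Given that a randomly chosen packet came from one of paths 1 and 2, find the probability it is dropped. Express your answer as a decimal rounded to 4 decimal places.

Let S = {1, 2}.
P(S) = 0.23 + 0.57 = 0.8.
P(L ∩ S) = 0.0949·0.23 + 0.1278·0.57 = 0.021827 + 0.072846 = 0.094673.
P(L | S) = 0.094673 / 0.8 = 0.118341…

0.1183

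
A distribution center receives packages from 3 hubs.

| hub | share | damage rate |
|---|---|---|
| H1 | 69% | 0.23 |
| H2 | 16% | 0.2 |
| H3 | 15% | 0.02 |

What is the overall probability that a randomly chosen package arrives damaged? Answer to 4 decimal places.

P(D) ≈ 0.1937

Summing over the partition,
P(D) = P(D|H1)·P(H1) + P(D|H2)·P(H2) + P(D|H3)·P(H3)
      = 0.23·0.69 + 0.2·0.16 + 0.02·0.15
      = 0.1587 + 0.032 + 0.003 = 0.1937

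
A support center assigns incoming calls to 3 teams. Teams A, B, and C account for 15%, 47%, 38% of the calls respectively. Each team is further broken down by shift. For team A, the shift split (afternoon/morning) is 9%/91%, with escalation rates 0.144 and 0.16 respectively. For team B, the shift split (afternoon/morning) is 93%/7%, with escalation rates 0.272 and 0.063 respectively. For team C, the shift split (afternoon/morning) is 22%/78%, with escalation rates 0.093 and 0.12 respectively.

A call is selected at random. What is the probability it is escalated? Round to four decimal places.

P(E) ≈ 0.1881

P(E|A) = 0.09·0.144 + 0.91·0.16 = 0.01296 + 0.1456 = 0.15856
P(E|B) = 0.93·0.272 + 0.07·0.063 = 0.25296 + 0.00441 = 0.25737
P(E|C) = 0.22·0.093 + 0.78·0.12 = 0.02046 + 0.0936 = 0.11406
Then overall,
P(E) = 0.15·0.15856 + 0.47·0.25737 + 0.38·0.11406
      = 0.023784 + 0.1209639 + 0.0433428 = 0.1880907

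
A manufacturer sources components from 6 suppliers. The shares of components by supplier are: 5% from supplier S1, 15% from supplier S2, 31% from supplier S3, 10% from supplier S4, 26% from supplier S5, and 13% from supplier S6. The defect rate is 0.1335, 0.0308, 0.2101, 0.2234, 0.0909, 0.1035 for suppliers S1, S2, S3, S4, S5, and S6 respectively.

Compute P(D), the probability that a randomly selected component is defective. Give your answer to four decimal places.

P(D) = P(D|S1)·P(S1) + P(D|S2)·P(S2) + P(D|S3)·P(S3) + P(D|S4)·P(S4) + P(D|S5)·P(S5) + P(D|S6)·P(S6)
      = 0.1335·0.05 + 0.0308·0.15 + 0.2101·0.31 + 0.2234·0.1 + 0.0909·0.26 + 0.1035·0.13
      = 0.006675 + 0.00462 + 0.065131 + 0.02234 + 0.023634 + 0.013455 = 0.135855

0.1359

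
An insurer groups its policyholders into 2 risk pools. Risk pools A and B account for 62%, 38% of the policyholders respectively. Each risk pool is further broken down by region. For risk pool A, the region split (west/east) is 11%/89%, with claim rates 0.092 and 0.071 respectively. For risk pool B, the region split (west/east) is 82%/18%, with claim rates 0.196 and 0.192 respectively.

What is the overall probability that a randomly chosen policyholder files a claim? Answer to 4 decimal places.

P(C) ≈ 0.1197

P(C|A) = 0.11·0.092 + 0.89·0.071 = 0.01012 + 0.06319 = 0.07331
P(C|B) = 0.82·0.196 + 0.18·0.192 = 0.16072 + 0.03456 = 0.19528
By total probability over the outer partition,
P(C) = 0.62·0.07331 + 0.38·0.19528
      = 0.0454522 + 0.0742064 = 0.1196586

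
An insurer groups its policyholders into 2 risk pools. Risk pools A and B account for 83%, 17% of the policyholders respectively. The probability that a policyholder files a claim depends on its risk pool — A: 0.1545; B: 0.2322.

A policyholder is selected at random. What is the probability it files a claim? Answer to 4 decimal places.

By the law of total probability,
P(C) = P(C|A)·P(A) + P(C|B)·P(B)
      = 0.1545·0.83 + 0.2322·0.17
      = 0.128235 + 0.039474 = 0.167709

P(C) ≈ 0.1677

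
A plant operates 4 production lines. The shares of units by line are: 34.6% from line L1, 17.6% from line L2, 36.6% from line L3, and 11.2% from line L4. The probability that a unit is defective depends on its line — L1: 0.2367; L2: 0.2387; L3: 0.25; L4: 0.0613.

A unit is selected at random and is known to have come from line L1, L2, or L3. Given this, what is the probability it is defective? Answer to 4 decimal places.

Let S = {L1, L2, L3}.
P(S) = 0.346 + 0.176 + 0.366 = 0.888.
P(D ∩ S) = 0.2367·0.346 + 0.2387·0.176 + 0.25·0.366 = 0.0818982 + 0.0420112 + 0.0915 = 0.2154094.
P(D | S) = 0.2154094 / 0.888 = 0.242578…

0.2426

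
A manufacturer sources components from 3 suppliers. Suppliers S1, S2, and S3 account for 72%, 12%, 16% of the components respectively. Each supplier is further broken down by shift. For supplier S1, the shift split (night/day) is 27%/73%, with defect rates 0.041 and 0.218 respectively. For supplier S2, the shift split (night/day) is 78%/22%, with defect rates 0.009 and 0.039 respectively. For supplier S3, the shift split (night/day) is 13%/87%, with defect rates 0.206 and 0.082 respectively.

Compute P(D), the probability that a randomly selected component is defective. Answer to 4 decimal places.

P(D) ≈ 0.1401

P(D|S1) = 0.27·0.041 + 0.73·0.218 = 0.01107 + 0.15914 = 0.17021
P(D|S2) = 0.78·0.009 + 0.22·0.039 = 0.00702 + 0.00858 = 0.0156
P(D|S3) = 0.13·0.206 + 0.87·0.082 = 0.02678 + 0.07134 = 0.09812
By total probability over the outer partition,
P(D) = 0.72·0.17021 + 0.12·0.0156 + 0.16·0.09812
      = 0.1225512 + 0.001872 + 0.0156992 = 0.1401224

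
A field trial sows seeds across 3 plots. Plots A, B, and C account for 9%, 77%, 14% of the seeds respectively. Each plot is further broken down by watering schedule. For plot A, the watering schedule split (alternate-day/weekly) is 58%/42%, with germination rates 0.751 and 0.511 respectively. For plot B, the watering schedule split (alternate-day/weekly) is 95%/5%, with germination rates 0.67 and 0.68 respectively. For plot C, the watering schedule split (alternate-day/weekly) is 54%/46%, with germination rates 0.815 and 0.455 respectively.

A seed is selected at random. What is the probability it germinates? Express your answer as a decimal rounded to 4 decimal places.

0.6657

P(G|A) = 0.58·0.751 + 0.42·0.511 = 0.43558 + 0.21462 = 0.6502
P(G|B) = 0.95·0.67 + 0.05·0.68 = 0.6365 + 0.034 = 0.6705
P(G|C) = 0.54·0.815 + 0.46·0.455 = 0.4401 + 0.2093 = 0.6494
Then overall,
P(G) = 0.09·0.6502 + 0.77·0.6705 + 0.14·0.6494
      = 0.058518 + 0.516285 + 0.090916 = 0.665719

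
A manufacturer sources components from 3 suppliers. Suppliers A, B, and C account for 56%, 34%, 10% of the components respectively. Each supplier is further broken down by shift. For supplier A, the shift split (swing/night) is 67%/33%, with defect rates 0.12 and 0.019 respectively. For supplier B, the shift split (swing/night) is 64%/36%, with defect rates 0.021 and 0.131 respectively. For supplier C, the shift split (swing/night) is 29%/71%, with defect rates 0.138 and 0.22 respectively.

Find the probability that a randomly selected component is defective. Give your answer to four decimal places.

0.0888

P(D|A) = 0.67·0.12 + 0.33·0.019 = 0.0804 + 0.00627 = 0.08667
P(D|B) = 0.64·0.021 + 0.36·0.131 = 0.01344 + 0.04716 = 0.0606
P(D|C) = 0.29·0.138 + 0.71·0.22 = 0.04002 + 0.1562 = 0.19622
By total probability over the outer partition,
P(D) = 0.56·0.08667 + 0.34·0.0606 + 0.1·0.19622
      = 0.0485352 + 0.020604 + 0.019622 = 0.0887612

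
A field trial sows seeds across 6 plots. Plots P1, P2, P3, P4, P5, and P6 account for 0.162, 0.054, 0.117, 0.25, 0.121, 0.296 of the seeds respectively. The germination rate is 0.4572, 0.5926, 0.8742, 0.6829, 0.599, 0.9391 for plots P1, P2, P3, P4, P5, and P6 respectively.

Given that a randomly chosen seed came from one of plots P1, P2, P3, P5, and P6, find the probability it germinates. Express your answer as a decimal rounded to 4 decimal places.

Let S = {P1, P2, P3, P5, P6}.
P(S) = 0.162 + 0.054 + 0.117 + 0.121 + 0.296 = 0.75.
P(G ∩ S) = 0.4572·0.162 + 0.5926·0.054 + 0.8742·0.117 + 0.599·0.121 + 0.9391·0.296 = 0.0740664 + 0.0320004 + 0.1022814 + 0.072479 + 0.2779736 = 0.5588008.
P(G | S) = 0.5588008 / 0.75 = 0.745068…

P(G|S) ≈ 0.7451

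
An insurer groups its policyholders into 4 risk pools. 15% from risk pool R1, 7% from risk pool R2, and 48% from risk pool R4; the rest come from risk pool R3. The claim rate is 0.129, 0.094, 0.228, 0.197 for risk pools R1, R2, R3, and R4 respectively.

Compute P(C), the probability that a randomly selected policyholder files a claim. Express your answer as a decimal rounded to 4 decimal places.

P(R3) = 1 − (0.15 + 0.07 + 0.48) = 0.3.
By the law of total probability,
P(C) = P(C|R1)·P(R1) + P(C|R2)·P(R2) + P(C|R3)·P(R3) + P(C|R4)·P(R4)
      = 0.129·0.15 + 0.094·0.07 + 0.228·0.3 + 0.197·0.48
      = 0.01935 + 0.00658 + 0.0684 + 0.09456 = 0.18889

0.1889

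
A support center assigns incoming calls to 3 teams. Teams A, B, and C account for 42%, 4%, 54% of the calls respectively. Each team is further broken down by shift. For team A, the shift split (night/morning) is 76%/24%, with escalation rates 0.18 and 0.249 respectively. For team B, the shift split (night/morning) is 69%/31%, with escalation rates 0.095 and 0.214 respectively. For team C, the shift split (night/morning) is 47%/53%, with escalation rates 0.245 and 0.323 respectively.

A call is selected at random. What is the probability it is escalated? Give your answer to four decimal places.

0.2425

P(E|A) = 0.76·0.18 + 0.24·0.249 = 0.1368 + 0.05976 = 0.19656
P(E|B) = 0.69·0.095 + 0.31·0.214 = 0.06555 + 0.06634 = 0.13189
P(E|C) = 0.47·0.245 + 0.53·0.323 = 0.11515 + 0.17119 = 0.28634
Then overall,
P(E) = 0.42·0.19656 + 0.04·0.13189 + 0.54·0.28634
      = 0.0825552 + 0.0052756 + 0.1546236 = 0.2424544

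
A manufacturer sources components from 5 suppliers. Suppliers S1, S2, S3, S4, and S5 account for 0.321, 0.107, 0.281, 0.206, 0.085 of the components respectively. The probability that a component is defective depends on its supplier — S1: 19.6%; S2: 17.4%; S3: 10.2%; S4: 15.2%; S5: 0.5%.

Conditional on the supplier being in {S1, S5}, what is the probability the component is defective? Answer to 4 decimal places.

0.1560

Let S = {S1, S5}.
P(S) = 0.321 + 0.085 = 0.406.
P(D ∩ S) = 0.196·0.321 + 0.005·0.085 = 0.062916 + 0.000425 = 0.063341.
P(D | S) = 0.063341 / 0.406 = 0.156012…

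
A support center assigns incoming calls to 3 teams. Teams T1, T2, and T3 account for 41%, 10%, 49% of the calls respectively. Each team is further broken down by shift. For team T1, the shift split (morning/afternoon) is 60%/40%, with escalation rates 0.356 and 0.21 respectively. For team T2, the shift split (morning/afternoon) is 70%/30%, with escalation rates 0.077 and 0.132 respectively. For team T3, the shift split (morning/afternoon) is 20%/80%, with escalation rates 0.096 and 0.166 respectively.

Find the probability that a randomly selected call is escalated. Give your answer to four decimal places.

P(E) ≈ 0.2058

P(E|T1) = 0.6·0.356 + 0.4·0.21 = 0.2136 + 0.084 = 0.2976
P(E|T2) = 0.7·0.077 + 0.3·0.132 = 0.0539 + 0.0396 = 0.0935
P(E|T3) = 0.2·0.096 + 0.8·0.166 = 0.0192 + 0.1328 = 0.152
By total probability over the outer partition,
P(E) = 0.41·0.2976 + 0.1·0.0935 + 0.49·0.152
      = 0.122016 + 0.00935 + 0.07448 = 0.205846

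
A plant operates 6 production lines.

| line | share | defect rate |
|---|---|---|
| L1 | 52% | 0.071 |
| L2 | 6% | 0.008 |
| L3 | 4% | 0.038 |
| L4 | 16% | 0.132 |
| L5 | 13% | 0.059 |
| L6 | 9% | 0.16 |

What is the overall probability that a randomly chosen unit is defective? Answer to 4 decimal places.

P(D) ≈ 0.0821

By the law of total probability,
P(D) = P(D|L1)·P(L1) + P(D|L2)·P(L2) + P(D|L3)·P(L3) + P(D|L4)·P(L4) + P(D|L5)·P(L5) + P(D|L6)·P(L6)
      = 0.071·0.52 + 0.008·0.06 + 0.038·0.04 + 0.132·0.16 + 0.059·0.13 + 0.16·0.09
      = 0.03692 + 0.00048 + 0.00152 + 0.02112 + 0.00767 + 0.0144 = 0.08211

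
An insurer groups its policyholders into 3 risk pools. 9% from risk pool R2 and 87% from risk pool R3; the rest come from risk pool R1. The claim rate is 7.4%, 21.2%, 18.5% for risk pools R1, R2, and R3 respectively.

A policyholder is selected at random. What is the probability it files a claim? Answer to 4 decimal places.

0.1830

P(R1) = 1 − (0.09 + 0.87) = 0.04.
P(C) = P(C|R1)·P(R1) + P(C|R2)·P(R2) + P(C|R3)·P(R3)
      = 0.074·0.04 + 0.212·0.09 + 0.185·0.87
      = 0.00296 + 0.01908 + 0.16095 = 0.18299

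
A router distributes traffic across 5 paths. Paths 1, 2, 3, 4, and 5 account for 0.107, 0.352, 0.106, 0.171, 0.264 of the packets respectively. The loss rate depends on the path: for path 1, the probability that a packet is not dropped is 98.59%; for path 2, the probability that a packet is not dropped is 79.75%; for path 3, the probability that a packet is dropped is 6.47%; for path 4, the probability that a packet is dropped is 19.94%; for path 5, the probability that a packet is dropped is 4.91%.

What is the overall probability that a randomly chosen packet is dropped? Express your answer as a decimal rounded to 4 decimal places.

P(L|1) = 1 − 0.9859 = 0.0141.
P(L|2) = 1 − 0.7975 = 0.2025.
By the law of total probability,
P(L) = P(L|1)·P(1) + P(L|2)·P(2) + P(L|3)·P(3) + P(L|4)·P(4) + P(L|5)·P(5)
      = 0.0141·0.107 + 0.2025·0.352 + 0.0647·0.106 + 0.1994·0.171 + 0.0491·0.264
      = 0.0015087 + 0.07128 + 0.0068582 + 0.0340974 + 0.0129624 = 0.1267067

0.1267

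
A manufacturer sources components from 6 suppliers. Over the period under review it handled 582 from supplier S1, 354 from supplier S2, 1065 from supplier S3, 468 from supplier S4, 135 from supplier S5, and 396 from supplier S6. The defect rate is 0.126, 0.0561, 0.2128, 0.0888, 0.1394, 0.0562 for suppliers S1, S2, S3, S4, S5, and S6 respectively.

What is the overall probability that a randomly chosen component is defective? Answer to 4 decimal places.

Total: 582 + 354 + 1065 + 468 + 135 + 396 = 3000.
P(S1) = 582/3000 = 0.194. P(S2) = 354/3000 = 0.118. P(S3) = 1065/3000 = 0.355. P(S4) = 468/3000 = 0.156. P(S5) = 135/3000 = 0.045. P(S6) = 396/3000 = 0.132.
P(D) = P(D|S1)·P(S1) + P(D|S2)·P(S2) + P(D|S3)·P(S3) + P(D|S4)·P(S4) + P(D|S5)·P(S5) + P(D|S6)·P(S6)
      = 0.126·0.194 + 0.0561·0.118 + 0.2128·0.355 + 0.0888·0.156 + 0.1394·0.045 + 0.0562·0.132
      = 0.024444 + 0.0066198 + 0.075544 + 0.0138528 + 0.006273 + 0.0074184 = 0.134152

0.1342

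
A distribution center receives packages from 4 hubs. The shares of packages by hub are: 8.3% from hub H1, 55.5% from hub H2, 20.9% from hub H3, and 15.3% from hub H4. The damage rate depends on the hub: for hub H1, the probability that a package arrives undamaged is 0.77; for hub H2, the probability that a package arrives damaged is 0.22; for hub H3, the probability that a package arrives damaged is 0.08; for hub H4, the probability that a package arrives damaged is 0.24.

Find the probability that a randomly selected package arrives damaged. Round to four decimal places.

0.1946

P(D|H1) = 1 − 0.77 = 0.23.
Summing over the partition,
P(D) = P(D|H1)·P(H1) + P(D|H2)·P(H2) + P(D|H3)·P(H3) + P(D|H4)·P(H4)
      = 0.23·0.083 + 0.22·0.555 + 0.08·0.209 + 0.24·0.153
      = 0.01909 + 0.1221 + 0.01672 + 0.03672 = 0.19463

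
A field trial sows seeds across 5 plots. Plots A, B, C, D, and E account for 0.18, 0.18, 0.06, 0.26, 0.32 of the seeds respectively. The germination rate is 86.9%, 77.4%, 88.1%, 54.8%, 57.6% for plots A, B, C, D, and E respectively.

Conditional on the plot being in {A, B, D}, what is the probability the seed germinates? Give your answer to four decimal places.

P(G|S) ≈ 0.7068

Let S = {A, B, D}.
P(S) = 0.18 + 0.18 + 0.26 = 0.62.
P(G ∩ S) = 0.869·0.18 + 0.774·0.18 + 0.548·0.26 = 0.15642 + 0.13932 + 0.14248 = 0.43822.
P(G | S) = 0.43822 / 0.62 = 0.706806…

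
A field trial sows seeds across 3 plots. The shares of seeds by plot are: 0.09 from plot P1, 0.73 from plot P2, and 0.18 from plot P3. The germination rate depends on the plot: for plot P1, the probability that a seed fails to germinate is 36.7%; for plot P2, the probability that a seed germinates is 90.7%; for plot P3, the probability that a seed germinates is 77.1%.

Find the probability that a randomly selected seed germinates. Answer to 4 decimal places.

0.8579

P(G|P1) = 1 − 0.367 = 0.633.
P(G) = P(G|P1)·P(P1) + P(G|P2)·P(P2) + P(G|P3)·P(P3)
      = 0.633·0.09 + 0.907·0.73 + 0.771·0.18
      = 0.05697 + 0.66211 + 0.13878 = 0.85786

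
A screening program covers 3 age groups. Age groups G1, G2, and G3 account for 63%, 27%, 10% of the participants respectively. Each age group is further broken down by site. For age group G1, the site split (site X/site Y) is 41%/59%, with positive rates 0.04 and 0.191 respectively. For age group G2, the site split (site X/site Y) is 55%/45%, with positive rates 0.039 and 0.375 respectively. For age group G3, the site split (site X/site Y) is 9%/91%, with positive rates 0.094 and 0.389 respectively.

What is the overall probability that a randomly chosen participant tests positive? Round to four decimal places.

P(T|G1) = 0.41·0.04 + 0.59·0.191 = 0.0164 + 0.11269 = 0.12909
P(T|G2) = 0.55·0.039 + 0.45·0.375 = 0.02145 + 0.16875 = 0.1902
P(T|G3) = 0.09·0.094 + 0.91·0.389 = 0.00846 + 0.35399 = 0.36245
Then overall,
P(T) = 0.63·0.12909 + 0.27·0.1902 + 0.1·0.36245
      = 0.0813267 + 0.051354 + 0.036245 = 0.1689257

0.1689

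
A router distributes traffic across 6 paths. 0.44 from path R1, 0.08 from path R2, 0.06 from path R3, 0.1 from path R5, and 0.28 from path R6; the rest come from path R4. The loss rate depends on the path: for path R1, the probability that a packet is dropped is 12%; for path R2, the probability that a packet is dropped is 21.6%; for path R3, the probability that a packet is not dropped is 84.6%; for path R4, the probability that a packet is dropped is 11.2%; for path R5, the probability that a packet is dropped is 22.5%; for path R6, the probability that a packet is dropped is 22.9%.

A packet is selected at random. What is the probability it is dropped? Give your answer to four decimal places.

P(R4) = 1 − (0.44 + 0.08 + 0.06 + 0.1 + 0.28) = 0.04.
P(L|R3) = 1 − 0.846 = 0.154.
P(L) = P(L|R1)·P(R1) + P(L|R2)·P(R2) + P(L|R3)·P(R3) + P(L|R4)·P(R4) + P(L|R5)·P(R5) + P(L|R6)·P(R6)
      = 0.12·0.44 + 0.216·0.08 + 0.154·0.06 + 0.112·0.04 + 0.225·0.1 + 0.229·0.28
      = 0.0528 + 0.01728 + 0.00924 + 0.00448 + 0.0225 + 0.06412 = 0.17042

P(L) ≈ 0.1704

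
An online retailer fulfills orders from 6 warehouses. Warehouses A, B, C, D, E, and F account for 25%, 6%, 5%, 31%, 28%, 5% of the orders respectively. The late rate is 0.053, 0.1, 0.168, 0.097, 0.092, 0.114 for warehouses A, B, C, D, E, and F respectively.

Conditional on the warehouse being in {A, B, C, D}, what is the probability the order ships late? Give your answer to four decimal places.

Let S = {A, B, C, D}.
P(S) = 0.25 + 0.06 + 0.05 + 0.31 = 0.67.
P(L ∩ S) = 0.053·0.25 + 0.1·0.06 + 0.168·0.05 + 0.097·0.31 = 0.01325 + 0.006 + 0.0084 + 0.03007 = 0.05772.
P(L | S) = 0.05772 / 0.67 = 0.086149…

0.0861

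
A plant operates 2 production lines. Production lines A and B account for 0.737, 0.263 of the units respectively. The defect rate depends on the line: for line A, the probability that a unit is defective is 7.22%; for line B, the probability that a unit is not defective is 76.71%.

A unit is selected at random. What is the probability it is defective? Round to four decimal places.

P(D|B) = 1 − 0.7671 = 0.2329.
P(D) = P(D|A)·P(A) + P(D|B)·P(B)
      = 0.0722·0.737 + 0.2329·0.263
      = 0.0532114 + 0.0612527 = 0.1144641

P(D) ≈ 0.1145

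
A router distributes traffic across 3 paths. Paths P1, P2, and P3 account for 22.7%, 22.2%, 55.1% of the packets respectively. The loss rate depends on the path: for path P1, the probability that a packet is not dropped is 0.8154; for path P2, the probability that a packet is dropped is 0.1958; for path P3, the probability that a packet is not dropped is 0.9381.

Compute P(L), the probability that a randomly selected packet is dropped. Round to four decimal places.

0.1195

P(L|P1) = 1 − 0.8154 = 0.1846.
P(L|P3) = 1 − 0.9381 = 0.0619.
P(L) = P(L|P1)·P(P1) + P(L|P2)·P(P2) + P(L|P3)·P(P3)
      = 0.1846·0.227 + 0.1958·0.222 + 0.0619·0.551
      = 0.0419042 + 0.0434676 + 0.0341069 = 0.1194787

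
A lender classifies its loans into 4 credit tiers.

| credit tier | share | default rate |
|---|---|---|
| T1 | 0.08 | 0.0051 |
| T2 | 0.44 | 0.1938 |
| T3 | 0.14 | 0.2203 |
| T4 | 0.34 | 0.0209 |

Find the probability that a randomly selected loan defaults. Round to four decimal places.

P(D) ≈ 0.1236

P(D) = P(D|T1)·P(T1) + P(D|T2)·P(T2) + P(D|T3)·P(T3) + P(D|T4)·P(T4)
      = 0.0051·0.08 + 0.1938·0.44 + 0.2203·0.14 + 0.0209·0.34
      = 0.000408 + 0.085272 + 0.030842 + 0.007106 = 0.123628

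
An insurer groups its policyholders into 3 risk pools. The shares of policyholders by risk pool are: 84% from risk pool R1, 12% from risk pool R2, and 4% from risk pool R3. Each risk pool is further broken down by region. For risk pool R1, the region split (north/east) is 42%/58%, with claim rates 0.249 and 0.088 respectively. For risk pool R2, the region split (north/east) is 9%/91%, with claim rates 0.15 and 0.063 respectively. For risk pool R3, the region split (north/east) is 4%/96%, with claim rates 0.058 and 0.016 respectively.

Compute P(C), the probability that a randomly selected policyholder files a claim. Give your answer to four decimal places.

P(C) ≈ 0.1399

P(C|R1) = 0.42·0.249 + 0.58·0.088 = 0.10458 + 0.05104 = 0.15562
P(C|R2) = 0.09·0.15 + 0.91·0.063 = 0.0135 + 0.05733 = 0.07083
P(C|R3) = 0.04·0.058 + 0.96·0.016 = 0.00232 + 0.01536 = 0.01768
By total probability over the outer partition,
P(C) = 0.84·0.15562 + 0.12·0.07083 + 0.04·0.01768
      = 0.1307208 + 0.0084996 + 0.0007072 = 0.1399276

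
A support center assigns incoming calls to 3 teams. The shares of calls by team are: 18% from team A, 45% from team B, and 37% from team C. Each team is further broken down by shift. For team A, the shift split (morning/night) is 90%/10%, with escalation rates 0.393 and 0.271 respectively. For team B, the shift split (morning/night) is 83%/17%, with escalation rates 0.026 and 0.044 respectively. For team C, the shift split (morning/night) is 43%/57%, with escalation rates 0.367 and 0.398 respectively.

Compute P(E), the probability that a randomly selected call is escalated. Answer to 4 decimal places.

P(E|A) = 0.9·0.393 + 0.1·0.271 = 0.3537 + 0.0271 = 0.3808
P(E|B) = 0.83·0.026 + 0.17·0.044 = 0.02158 + 0.00748 = 0.02906
P(E|C) = 0.43·0.367 + 0.57·0.398 = 0.15781 + 0.22686 = 0.38467
Then overall,
P(E) = 0.18·0.3808 + 0.45·0.02906 + 0.37·0.38467
      = 0.068544 + 0.013077 + 0.1423279 = 0.2239489

P(E) ≈ 0.2239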